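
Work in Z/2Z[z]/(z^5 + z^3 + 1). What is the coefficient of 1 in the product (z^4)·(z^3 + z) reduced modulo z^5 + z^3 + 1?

0

Multiply in Z/2Z[z]: (z^4)·(z^3 + z) = z^7 + z^5.
Reduce using z^5 ≡ z^3 + 1 (mod z^5 + z^3 + 1).
Reduced: z^2.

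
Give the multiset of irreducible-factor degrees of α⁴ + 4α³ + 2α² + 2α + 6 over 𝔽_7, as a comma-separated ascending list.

2, 2

Write h(α) = α⁴ + 4α³ + 2α² + 2α + 6.
Complete factorization: h(α) = (α² + 4)·(α² + 4α + 5).
Factor degrees with multiplicity: 2 + 2 = 4.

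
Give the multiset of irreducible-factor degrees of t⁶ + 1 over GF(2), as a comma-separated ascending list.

Write f(t) = t⁶ + 1.
Roots in GF(2): f(0) = 1; f(1) = 0 → root.
Linear factors from roots: (t + 1).
Complete factorization: f(t) = (t + 1)^2·(t² + t + 1)^2.
Factor degrees with multiplicity: 1 + 1 + 2 + 2 = 6.

1, 1, 2, 2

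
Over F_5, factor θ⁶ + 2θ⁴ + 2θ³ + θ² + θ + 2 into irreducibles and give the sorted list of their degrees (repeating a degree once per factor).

1, 1, 2, 2

Write f(θ) = θ⁶ + 2θ⁴ + 2θ³ + θ² + θ + 2.
Roots in F_5: f(0) = 2; f(1) = 4; f(2) = 0 → root; f(3) = 4; f(4) = 3.
Linear factors from roots: (θ + 3).
Complete factorization: f(θ) = (θ + 3)^2·(θ² + 3)·(θ² + 4θ + 1).
Factor degrees with multiplicity: 1 + 1 + 2 + 2 = 6.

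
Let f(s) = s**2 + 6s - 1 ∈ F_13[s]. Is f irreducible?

Check each element of F_13 for a root: f(0)=12, f(1)=6, f(2)=2, f(3)=0, f(4)=0, f(5)=2, f(6)=6, f(7)=12, f(8)=7, f(9)=4, f(10)=3, f(11)=4, f(12)=7.
f(3) = 0, so (s − 3) divides f(s); f is reducible.

No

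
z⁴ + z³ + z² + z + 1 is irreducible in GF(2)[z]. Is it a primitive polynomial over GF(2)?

Write f(z) = z⁴ + z³ + z² + z + 1.
|GF(2^4)^×| = 2^4 − 1 = 15. Prime factorization: 15 = 3·5.
f is primitive ⇔ z has order 15 in GF(2)[z]/(f), i.e. z^(15/q) ≠ 1 for each prime q | 15.
z^(5) mod f = 1
z^(3) mod f = z³.
Since z^(5) = 1, the order of z divides 5 < 15; not primitive.

No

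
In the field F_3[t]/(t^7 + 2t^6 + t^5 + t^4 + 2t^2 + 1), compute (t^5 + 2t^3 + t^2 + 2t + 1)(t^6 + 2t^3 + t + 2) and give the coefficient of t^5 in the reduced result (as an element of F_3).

0

Multiply in F_3[t]: (t^5 + 2t^3 + t^2 + 2t + 1)·(t^6 + 2t^3 + t + 2) = t^11 + 2t^9 + 2t^7 + t^5 + t^3 + t^2 + 2t + 2.
Reduce using t^7 ≡ t^6 + 2t^5 + 2t^4 + t^2 + 2 (mod t^7 + 2t^6 + t^5 + t^4 + 2t^2 + 1).
Reduced: t^6 + 2t^4 + t^2 + 2t.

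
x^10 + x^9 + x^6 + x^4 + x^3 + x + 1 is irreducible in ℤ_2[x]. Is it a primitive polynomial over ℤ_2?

Write f(x) = x^10 + x^9 + x^6 + x^4 + x^3 + x + 1.
|GF(2^10)^×| = 2^10 − 1 = 1023. Prime factorization: 1023 = 3·11·31.
f is primitive ⇔ x has order 1023 in GF(2)[x]/(f), i.e. x^(1023/q) ≠ 1 for each prime q | 1023.
x^(341) mod f = x^7 + x^5 + x^3.
x^(93) mod f = x^9 + x^7 + x^6 + x^3 + x^2 + 1.
x^(33) mod f = x^9 + x^7 + x^6 + x^3 + x^2 + x + 1.
None equal 1, so x has full order 1023; f is primitive.

Yes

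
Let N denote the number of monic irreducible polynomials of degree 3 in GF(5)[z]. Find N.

Gauss's count: N_{5}(3) = (1/3) Σ_{d|3} μ(3/d)·5^d.
Divisors of 3: 1, 3; μ(3/d) for each: -1, 1.
Σ = − 5^1 + 5^3 = 120.
N = 120/3 = 40.

40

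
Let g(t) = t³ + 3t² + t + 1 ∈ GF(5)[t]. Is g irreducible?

Yes

Check for roots in GF(5): g(0) = 1; g(1) = 1; g(2) = 3; g(3) = 3; g(4) = 2.
No roots. A degree-3 polynomial over a field with no linear factor is irreducible.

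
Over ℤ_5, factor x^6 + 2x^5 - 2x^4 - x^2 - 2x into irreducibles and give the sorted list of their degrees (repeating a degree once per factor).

Write f(x) = x^6 + 2x^5 - 2x^4 - x^2 - 2x.
Roots in ℤ_5: f(0) = 0 → root; f(1) = 3; f(2) = 3; f(3) = 3; f(4) = 3.
Linear factors from roots: (x).
Complete factorization: f(x) = (x)·(x^2 + x + 1)·(x^3 + x^2 + x - 2).
Factor degrees with multiplicity: 1 + 2 + 3 = 6.

1, 2, 3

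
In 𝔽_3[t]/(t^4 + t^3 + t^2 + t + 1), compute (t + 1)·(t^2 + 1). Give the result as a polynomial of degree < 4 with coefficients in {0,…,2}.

t^3 + t^2 + t + 1

Multiply in 𝔽_3[t]: (t + 1)·(t^2 + 1) = t^3 + t^2 + t + 1.
Reduced: t^3 + t^2 + t + 1.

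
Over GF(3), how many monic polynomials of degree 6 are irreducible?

116

The number of monic irreducibles of degree 6 over GF(3) is (1/6)·Σ_{d∣6} μ(6/d) 3^d.
Divisors of 6: 1, 2, 3, 6; μ(6/d) for each: 1, -1, -1, 1.
Σ = 3^1 − 3^2 − 3^3 + 3^6 = 696.
N = 696/6 = 116.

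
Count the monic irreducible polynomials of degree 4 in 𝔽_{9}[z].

1620

Gauss's count: N_{9}(4) = (1/4) Σ_{d|4} μ(4/d)·9^d.
Divisors of 4: 1, 2, 4; μ(4/d) for each: 0, -1, 1.
Σ = − 9^2 + 9^4 = 6480.
N = 6480/4 = 1620.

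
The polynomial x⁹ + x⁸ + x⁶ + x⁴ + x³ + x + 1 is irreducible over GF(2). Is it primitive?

Yes

Write f(x) = x⁹ + x⁸ + x⁶ + x⁴ + x³ + x + 1.
|GF(2^9)^×| = 2^9 − 1 = 511. Prime factorization: 511 = 7·73.
f is primitive ⇔ x has order 511 in GF(2)[x]/(f), i.e. x^(511/q) ≠ 1 for each prime q | 511.
x^(73) mod f = x⁸ + x⁵ + x³ + x.
x^(7) mod f = x⁷.
None equal 1, so x has full order 511; f is primitive.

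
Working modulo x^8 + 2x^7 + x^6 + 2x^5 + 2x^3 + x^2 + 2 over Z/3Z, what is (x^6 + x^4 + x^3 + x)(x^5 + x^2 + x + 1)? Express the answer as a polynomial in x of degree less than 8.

Multiply in Z/3Z[x]: (x^6 + x^4 + x^3 + x)·(x^5 + x^2 + x + 1) = x^11 + x^9 + 2x^8 + x^7 + 2x^5 + 2x^4 + 2x^3 + x^2 + x.
Reduce using x^8 ≡ x^7 + 2x^6 + x^5 + x^3 + 2x^2 + 1 (mod x^8 + 2x^7 + x^6 + 2x^5 + 2x^3 + x^2 + 2).
Reduced: x^7 + 2x^6 + 2x^5 + 2x^4 + 2x^3 + 2x^2 + 2x.

x^7 + 2x^6 + 2x^5 + 2x^4 + 2x^3 + 2x^2 + 2x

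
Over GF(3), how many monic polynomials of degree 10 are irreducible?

5880

x^(3^10) − x is the product of all monic irreducibles of degree dividing 10; Möbius inversion gives N = (1/10) Σ μ(10/d)·3^d.
Divisors of 10: 1, 2, 5, 10; μ(10/d) for each: 1, -1, -1, 1.
Σ = 3^1 − 3^2 − 3^5 + 3^10 = 58800.
N = 58800/10 = 5880.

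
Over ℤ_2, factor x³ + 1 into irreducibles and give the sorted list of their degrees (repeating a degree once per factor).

1, 2

Write g(x) = x³ + 1.
Roots in ℤ_2: g(0) = 1; g(1) = 0 → root.
Linear factors from roots: (x + 1).
Complete factorization: g(x) = (x + 1)·(x² + x + 1).
Factor degrees with multiplicity: 1 + 2 = 3.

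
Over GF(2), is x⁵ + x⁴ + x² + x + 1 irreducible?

Write f(x) = x⁵ + x⁴ + x² + x + 1.
Check for roots in GF(2): f(0) = 1; f(1) = 1.
No roots, so no linear factors.
Monic irreducibles of degree 2 over GF(2): x² + x + 1.
None of them divide f (all give nonzero remainder).
No irreducible factor of degree ≤ 2 exists, so f is irreducible over GF(2).

Yes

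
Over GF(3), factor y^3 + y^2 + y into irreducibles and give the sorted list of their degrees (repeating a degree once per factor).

Write g(y) = y^3 + y^2 + y.
Roots in GF(3): g(0) = 0 → root; g(1) = 0 → root; g(2) = 2.
Linear factors from roots: (y), (y - 1).
Complete factorization: g(y) = (y)·(y - 1)^2.
Factor degrees with multiplicity: 1 + 1 + 1 = 3.

1, 1, 1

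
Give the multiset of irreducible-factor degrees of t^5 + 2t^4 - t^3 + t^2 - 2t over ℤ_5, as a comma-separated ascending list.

Write f(t) = t^5 + 2t^4 - t^3 + t^2 - 2t.
Roots in ℤ_5: f(0) = 0 → root; f(1) = 1; f(2) = 1; f(3) = 1; f(4) = 0 → root.
Linear factors from roots: (t), (t + 1).
Complete factorization: f(t) = (t)·(t + 1)^2·(t^2 - 2).
Factor degrees with multiplicity: 1 + 1 + 1 + 2 = 5.

1, 1, 1, 2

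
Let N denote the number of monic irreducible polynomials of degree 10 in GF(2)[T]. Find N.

99

Gauss's count: N_{2}(10) = (1/10) Σ_{d|10} μ(10/d)·2^d.
Divisors of 10: 1, 2, 5, 10; μ(10/d) for each: 1, -1, -1, 1.
Σ = 2^1 − 2^2 − 2^5 + 2^10 = 990.
N = 990/10 = 99.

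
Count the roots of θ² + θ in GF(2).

Write P(θ) = θ² + θ.
Evaluate at each of the 2 elements of GF(2):
P(0) = 0 → root; P(1) = 0 → root.
Roots: {0, 1}.

2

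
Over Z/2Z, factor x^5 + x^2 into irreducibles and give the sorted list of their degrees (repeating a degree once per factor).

1, 1, 1, 2

Write g(x) = x^5 + x^2.
Roots in Z/2Z: g(0) = 0 → root; g(1) = 0 → root.
Linear factors from roots: (x), (x + 1).
Complete factorization: g(x) = (x + 1)·(x)^2·(x^2 + x + 1).
Factor degrees with multiplicity: 1 + 1 + 1 + 2 = 5.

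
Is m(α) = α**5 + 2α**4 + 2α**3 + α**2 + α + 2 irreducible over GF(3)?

Check for roots in GF(3): m(0) = 2; m(1) = 0 → root; m(2) = 1.
m(1) = 0, so (α − 1) divides m(α); m is reducible.

No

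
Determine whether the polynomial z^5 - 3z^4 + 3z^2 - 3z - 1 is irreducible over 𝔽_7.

No

Write h(z) = z^5 - 3z^4 + 3z^2 - 3z - 1.
Check for roots in 𝔽_7: h(0) = 6; h(1) = 4; h(2) = 3; h(3) = 3; h(4) = 4; h(5) = 0 → root; h(6) = 1.
h(5) = 0, so (z − 5) divides h(z); h is reducible.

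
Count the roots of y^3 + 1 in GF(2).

Write f(y) = y^3 + 1.
Evaluate at each of the 2 elements of GF(2):
f(0) = 1; f(1) = 0 → root.
Roots: {1}.

1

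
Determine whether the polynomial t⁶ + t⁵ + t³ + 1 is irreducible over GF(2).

Write f(t) = t⁶ + t⁵ + t³ + 1.
Check for roots in GF(2): f(0) = 1; f(1) = 0 → root.
f(1) = 0, so (t − 1) divides f(t); f is reducible.

No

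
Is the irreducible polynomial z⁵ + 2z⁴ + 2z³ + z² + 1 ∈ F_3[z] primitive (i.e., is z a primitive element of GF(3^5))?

Write f(z) = z⁵ + 2z⁴ + 2z³ + z² + 1.
|GF(3^5)^×| = 3^5 − 1 = 242. Prime factorization: 242 = 2·11^2.
f is primitive ⇔ z has order 242 in GF(3)[z]/(f), i.e. z^(242/q) ≠ 1 for each prime q | 242.
z^(121) mod f = 2.
z^(22) mod f = z⁴ + z³ + z² + 1.
None equal 1, so z has full order 242; f is primitive.

Yes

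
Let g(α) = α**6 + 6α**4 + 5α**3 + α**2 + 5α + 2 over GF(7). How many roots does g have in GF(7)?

Evaluate at each of the 7 elements of GF(7):
g(0) = 2; g(1) = 6; g(2) = 6; g(3) = 4; g(4) = 5; g(5) = 4; g(6) = 0 → root.
Roots: {6}.

1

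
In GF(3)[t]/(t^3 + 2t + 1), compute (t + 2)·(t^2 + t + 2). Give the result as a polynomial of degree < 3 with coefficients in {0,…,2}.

Multiply in GF(3)[t]: (t + 2)·(t^2 + t + 2) = t^3 + t + 1.
Reduce using t^3 ≡ t + 2 (mod t^3 + 2t + 1).
Reduced: 2t.

2t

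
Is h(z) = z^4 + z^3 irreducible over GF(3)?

Check for roots in GF(3): h(0) = 0 → root; h(1) = 2; h(2) = 0 → root.
h(0) = 0, so (z) divides h(z); h is reducible.

No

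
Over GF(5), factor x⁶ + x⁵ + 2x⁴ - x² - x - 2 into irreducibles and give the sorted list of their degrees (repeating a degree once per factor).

1, 1, 1, 1, 2

Write h(x) = x⁶ + x⁵ + 2x⁴ - x² - x - 2.
Roots in GF(5): h(0) = 3; h(1) = 0 → root; h(2) = 0 → root; h(3) = 0 → root; h(4) = 0 → root.
Linear factors from roots: (x - 1), (x - 2), (x + 2), (x + 1).
Complete factorization: h(x) = (x + 1)·(x + 2)·(x - 2)·(x - 1)·(x² + x + 2).
Factor degrees with multiplicity: 1 + 1 + 1 + 1 + 2 = 6.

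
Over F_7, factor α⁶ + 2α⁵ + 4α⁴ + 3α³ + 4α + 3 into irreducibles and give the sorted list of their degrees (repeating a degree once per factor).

Write f(α) = α⁶ + 2α⁵ + 4α⁴ + 3α³ + 4α + 3.
Linear factors from roots: (α + 2).
Complete factorization: f(α) = (α + 2)·(α² + α + 6)·(α³ + 6α² + 6α + 2).
Factor degrees with multiplicity: 1 + 2 + 3 = 6.

1, 2, 3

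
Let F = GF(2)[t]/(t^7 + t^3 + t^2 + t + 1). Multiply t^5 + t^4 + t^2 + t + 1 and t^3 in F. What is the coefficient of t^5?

Multiply in GF(2)[t]: (t^5 + t^4 + t^2 + t + 1)·(t^3) = t^8 + t^7 + t^5 + t^4 + t^3.
Reduce using t^7 ≡ t^3 + t^2 + t + 1 (mod t^7 + t^3 + t^2 + t + 1).
Reduced: t^5 + t^3 + 1.

1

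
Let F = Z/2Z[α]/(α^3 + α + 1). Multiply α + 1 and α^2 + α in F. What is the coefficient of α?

0

Multiply in Z/2Z[α]: (α + 1)·(α^2 + α) = α^3 + α.
Reduce using α^3 ≡ α + 1 (mod α^3 + α + 1).
Reduced: 1.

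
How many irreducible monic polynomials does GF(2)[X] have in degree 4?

3

The number of monic irreducibles of degree 4 over GF(2) is (1/4)·Σ_{d∣4} μ(4/d) 2^d.
Divisors of 4: 1, 2, 4; μ(4/d) for each: 0, -1, 1.
Σ = − 2^2 + 2^4 = 12.
N = 12/4 = 3.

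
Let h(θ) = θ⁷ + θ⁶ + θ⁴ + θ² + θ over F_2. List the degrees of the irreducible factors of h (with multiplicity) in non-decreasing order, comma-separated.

Roots in F_2: h(0) = 0 → root; h(1) = 1.
Linear factors from roots: (θ).
Complete factorization: h(θ) = (θ)·(θ² + θ + 1)^3.
Factor degrees with multiplicity: 1 + 2 + 2 + 2 = 7.

1, 2, 2, 2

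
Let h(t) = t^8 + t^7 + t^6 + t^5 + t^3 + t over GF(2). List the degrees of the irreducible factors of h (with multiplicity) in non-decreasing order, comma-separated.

1, 1, 1, 2, 3

Roots in GF(2): h(0) = 0 → root; h(1) = 0 → root.
Linear factors from roots: (t), (t + 1).
Complete factorization: h(t) = (t)·(t + 1)^2·(t^2 + t + 1)·(t^3 + t + 1).
Factor degrees with multiplicity: 1 + 1 + 1 + 2 + 3 = 8.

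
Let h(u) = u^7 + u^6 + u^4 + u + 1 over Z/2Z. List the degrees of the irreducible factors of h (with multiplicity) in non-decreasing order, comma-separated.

7

Roots in Z/2Z: h(0) = 1; h(1) = 1.
Complete factorization: h(u) = (u^7 + u^6 + u^4 + u + 1).
Factor degrees with multiplicity: 7 = 7.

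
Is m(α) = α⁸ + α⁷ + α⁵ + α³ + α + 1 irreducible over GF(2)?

No

Check for roots in GF(2): m(0) = 1; m(1) = 0 → root.
m(1) = 0, so (α − 1) divides m(α); m is reducible.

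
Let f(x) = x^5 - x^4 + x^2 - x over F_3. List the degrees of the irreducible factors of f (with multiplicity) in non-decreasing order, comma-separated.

1, 1, 1, 1, 1

Roots in F_3: f(0) = 0 → root; f(1) = 0 → root; f(2) = 0 → root.
Linear factors from roots: (x), (x - 1), (x + 1).
Complete factorization: f(x) = (x)·(x - 1)·(x + 1)^3.
Factor degrees with multiplicity: 1 + 1 + 1 + 1 + 1 = 5.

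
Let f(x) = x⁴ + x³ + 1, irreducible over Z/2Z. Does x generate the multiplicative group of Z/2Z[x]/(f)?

|GF(2^4)^×| = 2^4 − 1 = 15. Prime factorization: 15 = 3·5.
f is primitive ⇔ x has order 15 in GF(2)[x]/(f), i.e. x^(15/q) ≠ 1 for each prime q | 15.
x^(5) mod f = x³ + x + 1.
x^(3) mod f = x³.
None equal 1, so x has full order 15; f is primitive.

Yes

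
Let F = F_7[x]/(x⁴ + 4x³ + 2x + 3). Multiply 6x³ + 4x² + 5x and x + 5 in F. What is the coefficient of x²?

Multiply in F_7[x]: (6x³ + 4x² + 5x)·(x + 5) = 6x⁴ + 6x³ + 4x² + 4x.
Reduce using x⁴ ≡ 3x³ + 5x + 4 (mod x⁴ + 4x³ + 2x + 3).
Reduced: 3x³ + 4x² + 6x + 3.

4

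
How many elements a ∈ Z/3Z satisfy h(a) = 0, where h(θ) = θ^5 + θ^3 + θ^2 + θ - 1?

2

Evaluate at each of the 3 elements of Z/3Z:
h(0) = 2; h(1) = 0 → root; h(2) = 0 → root.
Roots: {1, 2}.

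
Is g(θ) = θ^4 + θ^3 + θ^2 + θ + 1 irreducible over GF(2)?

Yes

Check for roots in GF(2): g(0) = 1; g(1) = 1.
No roots, so no linear factors.
Monic irreducibles of degree 2 over GF(2): θ^2 + θ + 1.
None of them divide g (all give nonzero remainder).
No irreducible factor of degree ≤ 2 exists, so g is irreducible over GF(2).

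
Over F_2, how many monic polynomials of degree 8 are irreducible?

30

Gauss's count: N_{2}(8) = (1/8) Σ_{d|8} μ(8/d)·2^d.
Divisors of 8: 1, 2, 4, 8; μ(8/d) for each: 0, 0, -1, 1.
Σ = − 2^4 + 2^8 = 240.
N = 240/8 = 30.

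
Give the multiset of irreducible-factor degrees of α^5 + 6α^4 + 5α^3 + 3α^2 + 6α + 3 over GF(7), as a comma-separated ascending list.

Write f(α) = α^5 + 6α^4 + 5α^3 + 3α^2 + 6α + 3.
Linear factors from roots: (α + 1).
Complete factorization: f(α) = (α + 1)·(α^2 + 2)·(α^2 + 5α + 5).
Factor degrees with multiplicity: 1 + 2 + 2 = 5.

1, 2, 2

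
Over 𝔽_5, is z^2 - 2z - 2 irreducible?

Write P(z) = z^2 - 2z - 2.
Check for roots in 𝔽_5: P(0) = 3; P(1) = 2; P(2) = 3; P(3) = 1; P(4) = 1.
No roots. A degree-2 polynomial over a field with no linear factor is irreducible.

Yes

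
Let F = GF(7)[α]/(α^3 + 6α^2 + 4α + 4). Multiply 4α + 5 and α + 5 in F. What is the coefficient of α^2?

Multiply in GF(7)[α]: (4α + 5)·(α + 5) = 4α^2 + 4α + 4.
Reduced: 4α^2 + 4α + 4.

4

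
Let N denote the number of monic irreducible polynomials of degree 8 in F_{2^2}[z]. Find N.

8160

x^(4^8) − x is the product of all monic irreducibles of degree dividing 8; Möbius inversion gives N = (1/8) Σ μ(8/d)·4^d.
Divisors of 8: 1, 2, 4, 8; μ(8/d) for each: 0, 0, -1, 1.
Σ = − 4^4 + 4^8 = 65280.
N = 65280/8 = 8160.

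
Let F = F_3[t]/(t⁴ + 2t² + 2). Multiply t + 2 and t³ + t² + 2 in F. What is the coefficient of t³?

0

Multiply in F_3[t]: (t + 2)·(t³ + t² + 2) = t⁴ + 2t² + 2t + 1.
Reduce using t⁴ ≡ t² + 1 (mod t⁴ + 2t² + 2).
Reduced: 2t + 2.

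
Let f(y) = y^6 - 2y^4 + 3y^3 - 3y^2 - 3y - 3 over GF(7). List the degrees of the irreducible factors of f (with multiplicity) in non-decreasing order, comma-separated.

Linear factors from roots: (y - 1), (y - 2), (y - 3), (y + 1).
Complete factorization: f(y) = (y - 2)·(y - 1)·(y + 1)^2·(y - 3)^2.
Factor degrees with multiplicity: 1 + 1 + 1 + 1 + 1 + 1 = 6.

1, 1, 1, 1, 1, 1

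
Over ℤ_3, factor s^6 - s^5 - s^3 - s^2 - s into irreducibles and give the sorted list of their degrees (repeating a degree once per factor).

1, 1, 1, 3

Write f(s) = s^6 - s^5 - s^3 - s^2 - s.
Roots in ℤ_3: f(0) = 0 → root; f(1) = 0 → root; f(2) = 0 → root.
Linear factors from roots: (s), (s - 1), (s + 1).
Complete factorization: f(s) = (s)·(s + 1)·(s - 1)·(s^3 - s^2 + s + 1).
Factor degrees with multiplicity: 1 + 1 + 1 + 3 = 6.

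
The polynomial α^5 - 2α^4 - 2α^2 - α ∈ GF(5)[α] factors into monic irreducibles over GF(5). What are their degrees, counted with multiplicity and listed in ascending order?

1, 1, 1, 2

Write h(α) = α^5 - 2α^4 - 2α^2 - α.
Roots in GF(5): h(0) = 0 → root; h(1) = 1; h(2) = 0 → root; h(3) = 0 → root; h(4) = 1.
Linear factors from roots: (α), (α - 2), (α + 2).
Complete factorization: h(α) = (α)·(α + 2)·(α - 2)·(α^2 - 2α - 1).
Factor degrees with multiplicity: 1 + 1 + 1 + 2 = 5.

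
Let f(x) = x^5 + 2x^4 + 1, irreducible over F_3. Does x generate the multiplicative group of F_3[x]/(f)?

|GF(3^5)^×| = 3^5 − 1 = 242. Prime factorization: 242 = 2·11^2.
f is primitive ⇔ x has order 242 in GF(3)[x]/(f), i.e. x^(242/q) ≠ 1 for each prime q | 242.
x^(121) mod f = 2.
x^(22) mod f = 2x^2 + 2x + 1.
None equal 1, so x has full order 242; f is primitive.

Yes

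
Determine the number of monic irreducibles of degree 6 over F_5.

2580

x^(5^6) − x is the product of all monic irreducibles of degree dividing 6; Möbius inversion gives N = (1/6) Σ μ(6/d)·5^d.
Divisors of 6: 1, 2, 3, 6; μ(6/d) for each: 1, -1, -1, 1.
Σ = 5^1 − 5^2 − 5^3 + 5^6 = 15480.
N = 15480/6 = 2580.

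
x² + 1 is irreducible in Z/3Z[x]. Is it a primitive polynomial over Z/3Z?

Write f(x) = x² + 1.
|GF(3^2)^×| = 3^2 − 1 = 8. Prime factorization: 8 = 2^3.
f is primitive ⇔ x has order 8 in GF(3)[x]/(f), i.e. x^(8/q) ≠ 1 for each prime q | 8.
x^(4) mod f = 1
Since x^(4) = 1, the order of x divides 4 < 8; not primitive.

No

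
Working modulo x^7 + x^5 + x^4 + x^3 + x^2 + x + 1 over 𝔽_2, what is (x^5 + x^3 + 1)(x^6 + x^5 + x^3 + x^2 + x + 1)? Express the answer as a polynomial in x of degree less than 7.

x^6

Multiply in 𝔽_2[x]: (x^5 + x^3 + 1)·(x^6 + x^5 + x^3 + x^2 + x + 1) = x^11 + x^10 + x^9 + x^7 + x^6 + x^5 + x^4 + x^2 + x + 1.
Reduce using x^7 ≡ x^5 + x^4 + x^3 + x^2 + x + 1 (mod x^7 + x^5 + x^4 + x^3 + x^2 + x + 1).
Reduced: x^6.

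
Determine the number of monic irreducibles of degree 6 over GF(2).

Gauss's count: N_{2}(6) = (1/6) Σ_{d|6} μ(6/d)·2^d.
Divisors of 6: 1, 2, 3, 6; μ(6/d) for each: 1, -1, -1, 1.
Σ = 2^1 − 2^2 − 2^3 + 2^6 = 54.
N = 54/6 = 9.

9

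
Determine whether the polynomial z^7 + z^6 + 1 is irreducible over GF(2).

Write m(z) = z^7 + z^6 + 1.
Check for roots in GF(2): m(0) = 1; m(1) = 1.
No roots, so no linear factors.
Monic irreducibles of degree 2 over GF(2): z^2 + z + 1.
None of them divide m (all give nonzero remainder).
Monic irreducibles of degree 3 over GF(2): z^3 + z + 1, z^3 + z^2 + 1.
None of them divide m (all give nonzero remainder).
No irreducible factor of degree ≤ 3 exists, so m is irreducible over GF(2).

Yes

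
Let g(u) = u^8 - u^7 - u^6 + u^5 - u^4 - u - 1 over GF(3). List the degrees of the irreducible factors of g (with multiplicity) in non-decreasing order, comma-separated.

1, 3, 4

Roots in GF(3): g(0) = 2; g(1) = 0 → root; g(2) = 2.
Linear factors from roots: (u - 1).
Complete factorization: g(u) = (u - 1)·(u^3 + u^2 - u + 1)·(u^4 - u^3 + u^2 + 1).
Factor degrees with multiplicity: 1 + 3 + 4 = 8.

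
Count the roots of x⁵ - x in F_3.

Write h(x) = x⁵ - x.
Evaluate at each of the 3 elements of F_3:
h(0) = 0 → root; h(1) = 0 → root; h(2) = 0 → root.
Roots: {0, 1, 2}.

3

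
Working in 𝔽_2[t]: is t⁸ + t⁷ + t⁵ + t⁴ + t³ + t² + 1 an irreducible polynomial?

Write P(t) = t⁸ + t⁷ + t⁵ + t⁴ + t³ + t² + 1.
Check for roots in 𝔽_2: P(0) = 1; P(1) = 1.
No roots, so no linear factors.
Monic irreducibles of degree 2 over GF(2): t² + t + 1.
None of them divide P (all give nonzero remainder).
Monic irreducibles of degree 3 over GF(2): t³ + t + 1, t³ + t² + 1.
None of them divide P (all give nonzero remainder).
Monic irreducibles of degree 4 over GF(2): t⁴ + t + 1, t⁴ + t³ + 1, t⁴ + t³ + t² + t + 1.
None of them divide P (all give nonzero remainder).
No irreducible factor of degree ≤ 4 exists, so P is irreducible over GF(2).

Yes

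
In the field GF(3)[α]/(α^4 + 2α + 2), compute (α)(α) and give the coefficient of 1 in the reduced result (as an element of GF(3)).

0

Multiply in GF(3)[α]: (α)·(α) = α^2.
Reduced: α^2.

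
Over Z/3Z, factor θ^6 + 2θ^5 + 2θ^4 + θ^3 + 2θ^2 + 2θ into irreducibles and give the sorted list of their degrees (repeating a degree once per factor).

Write f(θ) = θ^6 + 2θ^5 + 2θ^4 + θ^3 + 2θ^2 + 2θ.
Roots in Z/3Z: f(0) = 0 → root; f(1) = 1; f(2) = 0 → root.
Linear factors from roots: (θ), (θ + 1).
Complete factorization: f(θ) = (θ)·(θ + 1)^3·(θ^2 + 2θ + 2).
Factor degrees with multiplicity: 1 + 1 + 1 + 1 + 2 = 6.

1, 1, 1, 1, 2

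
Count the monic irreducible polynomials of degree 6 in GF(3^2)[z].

Gauss's count: N_{9}(6) = (1/6) Σ_{d|6} μ(6/d)·9^d.
Divisors of 6: 1, 2, 3, 6; μ(6/d) for each: 1, -1, -1, 1.
Σ = 9^1 − 9^2 − 9^3 + 9^6 = 530640.
N = 530640/6 = 88440.

88440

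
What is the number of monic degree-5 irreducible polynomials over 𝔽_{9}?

The number of monic irreducibles of degree 5 over GF(9) is (1/5)·Σ_{d∣5} μ(5/d) 9^d.
Divisors of 5: 1, 5; μ(5/d) for each: -1, 1.
Σ = − 9^1 + 9^5 = 59040.
N = 59040/5 = 11808.

11808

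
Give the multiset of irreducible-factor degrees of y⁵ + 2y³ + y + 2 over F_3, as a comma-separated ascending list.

1, 1, 3

Write f(y) = y⁵ + 2y³ + y + 2.
Roots in F_3: f(0) = 2; f(1) = 0 → root; f(2) = 1.
Linear factors from roots: (y + 2).
Complete factorization: f(y) = (y + 2)^2·(y³ + 2y² + 2y + 2).
Factor degrees with multiplicity: 1 + 1 + 3 = 5.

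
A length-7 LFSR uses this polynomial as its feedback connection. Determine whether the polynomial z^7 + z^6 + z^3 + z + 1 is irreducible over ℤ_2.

Write P(z) = z^7 + z^6 + z^3 + z + 1.
Check for roots in ℤ_2: P(0) = 1; P(1) = 1.
No roots, so no linear factors.
Monic irreducibles of degree 2 over GF(2): z^2 + z + 1.
None of them divide P (all give nonzero remainder).
Monic irreducibles of degree 3 over GF(2): z^3 + z + 1, z^3 + z^2 + 1.
None of them divide P (all give nonzero remainder).
No irreducible factor of degree ≤ 3 exists, so P is irreducible over GF(2).

Yes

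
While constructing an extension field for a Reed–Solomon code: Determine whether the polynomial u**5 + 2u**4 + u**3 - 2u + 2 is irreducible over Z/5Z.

No

Write m(u) = u**5 + 2u**4 + u**3 - 2u + 2.
Check for roots in Z/5Z: m(0) = 2; m(1) = 4; m(2) = 0 → root; m(3) = 3; m(4) = 4.
m(2) = 0, so (u − 2) divides m(u); m is reducible.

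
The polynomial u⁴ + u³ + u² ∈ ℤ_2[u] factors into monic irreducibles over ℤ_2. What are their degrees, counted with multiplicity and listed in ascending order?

1, 1, 2

Write h(u) = u⁴ + u³ + u².
Roots in ℤ_2: h(0) = 0 → root; h(1) = 1.
Linear factors from roots: (u).
Complete factorization: h(u) = (u)^2·(u² + u + 1).
Factor degrees with multiplicity: 1 + 1 + 2 = 4.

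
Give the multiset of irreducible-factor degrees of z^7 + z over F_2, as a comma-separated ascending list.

1, 1, 1, 2, 2

Write h(z) = z^7 + z.
Roots in F_2: h(0) = 0 → root; h(1) = 0 → root.
Linear factors from roots: (z), (z + 1).
Complete factorization: h(z) = (z)·(z + 1)^2·(z^2 + z + 1)^2.
Factor degrees with multiplicity: 1 + 1 + 1 + 2 + 2 = 7.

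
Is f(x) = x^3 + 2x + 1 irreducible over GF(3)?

Check for roots in GF(3): f(0) = 1; f(1) = 1; f(2) = 1.
No roots. A degree-3 polynomial over a field with no linear factor is irreducible.

Yes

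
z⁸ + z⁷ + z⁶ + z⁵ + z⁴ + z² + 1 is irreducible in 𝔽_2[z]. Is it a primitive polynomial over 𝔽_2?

Yes

Write f(z) = z⁸ + z⁷ + z⁶ + z⁵ + z⁴ + z² + 1.
|GF(2^8)^×| = 2^8 − 1 = 255. Prime factorization: 255 = 3·5·17.
f is primitive ⇔ z has order 255 in GF(2)[z]/(f), i.e. z^(255/q) ≠ 1 for each prime q | 255.
z^(85) mod f = z⁶ + z⁴ + z³ + z² + 1.
z^(51) mod f = z⁶ + z⁵ + z⁴ + z³ + z.
z^(15) mod f = z⁴ + z².
None equal 1, so z has full order 255; f is primitive.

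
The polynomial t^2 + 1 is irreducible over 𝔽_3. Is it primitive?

No

Write f(t) = t^2 + 1.
|GF(3^2)^×| = 3^2 − 1 = 8. Prime factorization: 8 = 2^3.
f is primitive ⇔ t has order 8 in GF(3)[t]/(f), i.e. t^(8/q) ≠ 1 for each prime q | 8.
t^(4) mod f = 1
Since t^(4) = 1, the order of t divides 4 < 8; not primitive.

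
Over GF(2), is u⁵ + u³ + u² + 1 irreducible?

Write g(u) = u⁵ + u³ + u² + 1.
Check for roots in GF(2): g(0) = 1; g(1) = 0 → root.
g(1) = 0, so (u − 1) divides g(u); g is reducible.

No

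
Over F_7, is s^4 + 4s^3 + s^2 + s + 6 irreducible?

Yes

Write m(s) = s^4 + 4s^3 + s^2 + s + 6.
Check for roots in F_7: m(0) = 6; m(1) = 6; m(2) = 4; m(3) = 4; m(4) = 6; m(5) = 6; m(6) = 3.
No roots, so no linear factors.
Degree-2 irreducible divisors: test the 21 monic irreducibles of degree 2 over GF(7).
None of them divide m (all give nonzero remainder).
No irreducible factor of degree ≤ 2 exists, so m is irreducible over GF(7).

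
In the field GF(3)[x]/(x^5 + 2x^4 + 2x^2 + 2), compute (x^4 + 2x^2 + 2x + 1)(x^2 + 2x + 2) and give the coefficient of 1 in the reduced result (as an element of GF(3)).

Multiply in GF(3)[x]: (x^4 + 2x^2 + 2x + 1)·(x^2 + 2x + 2) = x^6 + 2x^5 + x^4 + 2.
Reduce using x^5 ≡ x^4 + x^2 + 1 (mod x^5 + 2x^4 + 2x^2 + 2).
Reduced: x^4 + x^3 + x + 2.

2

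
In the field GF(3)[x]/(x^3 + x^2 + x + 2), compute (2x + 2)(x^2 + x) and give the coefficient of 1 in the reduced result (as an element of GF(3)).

Multiply in GF(3)[x]: (2x + 2)·(x^2 + x) = 2x^3 + x^2 + 2x.
Reduce using x^3 ≡ 2x^2 + 2x + 1 (mod x^3 + x^2 + x + 2).
Reduced: 2x^2 + 2.

2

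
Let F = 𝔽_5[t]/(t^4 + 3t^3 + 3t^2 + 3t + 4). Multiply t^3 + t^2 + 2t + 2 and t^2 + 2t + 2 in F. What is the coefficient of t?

4

Multiply in 𝔽_5[t]: (t^3 + t^2 + 2t + 2)·(t^2 + 2t + 2) = t^5 + 3t^4 + t^3 + 3t^2 + 3t + 4.
Reduce using t^4 ≡ 2t^3 + 2t^2 + 2t + 1 (mod t^4 + 3t^3 + 3t^2 + 3t + 4).
Reduced: 3t^3 + 4t + 4.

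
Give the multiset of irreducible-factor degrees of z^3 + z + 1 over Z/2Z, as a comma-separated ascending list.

Write g(z) = z^3 + z + 1.
Roots in Z/2Z: g(0) = 1; g(1) = 1.
Complete factorization: g(z) = (z^3 + z + 1).
Factor degrees with multiplicity: 3 = 3.

3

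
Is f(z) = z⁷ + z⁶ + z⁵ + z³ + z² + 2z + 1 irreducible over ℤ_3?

Check for roots in ℤ_3: f(0) = 1; f(1) = 2; f(2) = 1.
No roots, so no linear factors.
Monic irreducibles of degree 2 over GF(3): z² + 1, z² + z + 2, z² + 2z + 2.
None of them divide f (all give nonzero remainder).
Degree-3 irreducible divisors: test the 8 monic irreducibles of degree 3 over GF(3).
None of them divide f (all give nonzero remainder).
No irreducible factor of degree ≤ 3 exists, so f is irreducible over GF(3).

Yes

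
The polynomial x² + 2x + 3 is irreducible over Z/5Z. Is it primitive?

Yes

Write f(x) = x² + 2x + 3.
|GF(5^2)^×| = 5^2 − 1 = 24. Prime factorization: 24 = 2^3·3.
f is primitive ⇔ x has order 24 in GF(5)[x]/(f), i.e. x^(24/q) ≠ 1 for each prime q | 24.
x^(12) mod f = 4.
x^(8) mod f = 4x + 1.
None equal 1, so x has full order 24; f is primitive.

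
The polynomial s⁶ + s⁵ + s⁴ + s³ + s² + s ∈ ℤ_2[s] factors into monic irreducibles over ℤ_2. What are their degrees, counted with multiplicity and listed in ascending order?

1, 1, 2, 2

Write h(s) = s⁶ + s⁵ + s⁴ + s³ + s² + s.
Roots in ℤ_2: h(0) = 0 → root; h(1) = 0 → root.
Linear factors from roots: (s), (s + 1).
Complete factorization: h(s) = (s)·(s + 1)·(s² + s + 1)^2.
Factor degrees with multiplicity: 1 + 1 + 2 + 2 = 6.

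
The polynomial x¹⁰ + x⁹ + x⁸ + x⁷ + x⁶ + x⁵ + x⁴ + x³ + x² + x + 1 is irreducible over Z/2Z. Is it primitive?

No

Write f(x) = x¹⁰ + x⁹ + x⁸ + x⁷ + x⁶ + x⁵ + x⁴ + x³ + x² + x + 1.
|GF(2^10)^×| = 2^10 − 1 = 1023. Prime factorization: 1023 = 3·11·31.
f is primitive ⇔ x has order 1023 in GF(2)[x]/(f), i.e. x^(1023/q) ≠ 1 for each prime q | 1023.
x^(341) mod f = 1
x^(93) mod f = x⁵.
x^(33) mod f = 1
Since x^(341) = 1, the order of x divides 341 < 1023; not primitive.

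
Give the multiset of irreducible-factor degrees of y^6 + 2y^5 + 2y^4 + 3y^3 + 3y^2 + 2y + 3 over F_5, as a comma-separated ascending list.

2, 2, 2

Write f(y) = y^6 + 2y^5 + 2y^4 + 3y^3 + 3y^2 + 2y + 3.
Roots in F_5: f(0) = 3; f(1) = 1; f(2) = 3; f(3) = 4; f(4) = 2.
Complete factorization: f(y) = (y^2 + 2y + 3)·(y^2 + 2y + 4)·(y^2 + 3y + 4).
Factor degrees with multiplicity: 2 + 2 + 2 = 6.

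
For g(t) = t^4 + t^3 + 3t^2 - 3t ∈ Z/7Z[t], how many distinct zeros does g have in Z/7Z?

Evaluate at each of the 7 elements of Z/7Z:
g(0) = 0 → root; g(1) = 2; g(2) = 2; g(3) = 0 → root; g(4) = 6; g(5) = 5; g(6) = 6.
Roots: {0, 3}.

2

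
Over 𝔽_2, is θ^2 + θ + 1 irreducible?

Yes

Write P(θ) = θ^2 + θ + 1.
Check for roots in 𝔽_2: P(0) = 1; P(1) = 1.
No roots. A degree-2 polynomial over a field with no linear factor is irreducible.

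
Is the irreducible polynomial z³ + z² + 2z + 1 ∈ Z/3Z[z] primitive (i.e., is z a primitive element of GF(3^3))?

Yes

Write f(z) = z³ + z² + 2z + 1.
|GF(3^3)^×| = 3^3 − 1 = 26. Prime factorization: 26 = 2·13.
f is primitive ⇔ z has order 26 in GF(3)[z]/(f), i.e. z^(26/q) ≠ 1 for each prime q | 26.
z^(13) mod f = 2.
z^(2) mod f = z².
None equal 1, so z has full order 26; f is primitive.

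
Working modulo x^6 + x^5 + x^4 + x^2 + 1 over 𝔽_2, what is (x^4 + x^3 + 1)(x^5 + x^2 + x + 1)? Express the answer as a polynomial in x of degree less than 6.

x^5 + x^3 + x^2 + 1

Multiply in 𝔽_2[x]: (x^4 + x^3 + 1)·(x^5 + x^2 + x + 1) = x^9 + x^8 + x^6 + x^5 + x^3 + x^2 + x + 1.
Reduce using x^6 ≡ x^5 + x^4 + x^2 + 1 (mod x^6 + x^5 + x^4 + x^2 + 1).
Reduced: x^5 + x^3 + x^2 + 1.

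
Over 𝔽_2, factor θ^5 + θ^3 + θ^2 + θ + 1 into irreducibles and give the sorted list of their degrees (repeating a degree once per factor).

Write g(θ) = θ^5 + θ^3 + θ^2 + θ + 1.
Roots in 𝔽_2: g(0) = 1; g(1) = 1.
Complete factorization: g(θ) = (θ^5 + θ^3 + θ^2 + θ + 1).
Factor degrees with multiplicity: 5 = 5.

5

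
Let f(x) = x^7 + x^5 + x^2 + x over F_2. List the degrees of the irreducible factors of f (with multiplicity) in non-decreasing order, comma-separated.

1, 1, 2, 3

Roots in F_2: f(0) = 0 → root; f(1) = 0 → root.
Linear factors from roots: (x), (x + 1).
Complete factorization: f(x) = (x)·(x + 1)·(x^2 + x + 1)·(x^3 + x + 1).
Factor degrees with multiplicity: 1 + 1 + 2 + 3 = 7.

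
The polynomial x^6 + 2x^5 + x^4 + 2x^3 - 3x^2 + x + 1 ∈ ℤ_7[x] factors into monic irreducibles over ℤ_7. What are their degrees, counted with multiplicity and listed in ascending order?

2, 4

Write f(x) = x^6 + 2x^5 + x^4 + 2x^3 - 3x^2 + x + 1.
Complete factorization: f(x) = (x^2 - 3x - 1)·(x^4 - 2x^3 + 3x^2 + 2x - 1).
Factor degrees with multiplicity: 2 + 4 = 6.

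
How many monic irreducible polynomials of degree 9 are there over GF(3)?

2184

x^(3^9) − x is the product of all monic irreducibles of degree dividing 9; Möbius inversion gives N = (1/9) Σ μ(9/d)·3^d.
Divisors of 9: 1, 3, 9; μ(9/d) for each: 0, -1, 1.
Σ = − 3^3 + 3^9 = 19656.
N = 19656/9 = 2184.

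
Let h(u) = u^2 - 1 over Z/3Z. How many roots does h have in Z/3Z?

2

Evaluate at each of the 3 elements of Z/3Z:
h(0) = 2; h(1) = 0 → root; h(2) = 0 → root.
Roots: {1, 2}.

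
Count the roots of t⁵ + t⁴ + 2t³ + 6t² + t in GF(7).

1

Write P(t) = t⁵ + t⁴ + 2t³ + 6t² + t.
Evaluate at each of the 7 elements of GF(7):
P(0) = 0 → root; P(1) = 4; P(2) = 6; P(3) = 1; P(4) = 3; P(5) = 4; P(6) = 3.
Roots: {0}.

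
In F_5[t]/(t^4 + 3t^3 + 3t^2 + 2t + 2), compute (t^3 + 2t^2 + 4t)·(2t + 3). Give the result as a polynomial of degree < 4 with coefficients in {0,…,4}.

Multiply in F_5[t]: (t^3 + 2t^2 + 4t)·(2t + 3) = 2t^4 + 2t^3 + 4t^2 + 2t.
Reduce using t^4 ≡ 2t^3 + 2t^2 + 3t + 3 (mod t^4 + 3t^3 + 3t^2 + 2t + 2).
Reduced: t^3 + 3t^2 + 3t + 1.

t^3 + 3t^2 + 3t + 1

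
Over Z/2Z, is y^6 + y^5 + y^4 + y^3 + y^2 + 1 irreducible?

No

Write P(y) = y^6 + y^5 + y^4 + y^3 + y^2 + 1.
Check for roots in Z/2Z: P(0) = 1; P(1) = 0 → root.
P(1) = 0, so (y − 1) divides P(y); P is reducible.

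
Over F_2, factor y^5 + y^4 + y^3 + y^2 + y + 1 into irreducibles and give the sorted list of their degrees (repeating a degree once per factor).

1, 2, 2

Write g(y) = y^5 + y^4 + y^3 + y^2 + y + 1.
Roots in F_2: g(0) = 1; g(1) = 0 → root.
Linear factors from roots: (y + 1).
Complete factorization: g(y) = (y + 1)·(y^2 + y + 1)^2.
Factor degrees with multiplicity: 1 + 2 + 2 = 5.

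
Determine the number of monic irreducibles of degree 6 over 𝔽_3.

The number of monic irreducibles of degree 6 over GF(3) is (1/6)·Σ_{d∣6} μ(6/d) 3^d.
Divisors of 6: 1, 2, 3, 6; μ(6/d) for each: 1, -1, -1, 1.
Σ = 3^1 − 3^2 − 3^3 + 3^6 = 696.
N = 696/6 = 116.

116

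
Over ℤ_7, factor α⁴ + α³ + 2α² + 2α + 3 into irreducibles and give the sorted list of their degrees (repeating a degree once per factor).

4

Write g(α) = α⁴ + α³ + 2α² + 2α + 3.
Complete factorization: g(α) = (α⁴ + α³ + 2α² + 2α + 3).
Factor degrees with multiplicity: 4 = 4.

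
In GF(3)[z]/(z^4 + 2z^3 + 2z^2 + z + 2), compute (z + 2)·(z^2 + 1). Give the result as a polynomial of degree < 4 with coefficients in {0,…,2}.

z^3 + 2z^2 + z + 2

Multiply in GF(3)[z]: (z + 2)·(z^2 + 1) = z^3 + 2z^2 + z + 2.
Reduced: z^3 + 2z^2 + z + 2.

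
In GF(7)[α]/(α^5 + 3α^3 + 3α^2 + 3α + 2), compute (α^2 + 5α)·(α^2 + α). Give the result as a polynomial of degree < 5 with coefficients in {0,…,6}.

α^4 + 6α^3 + 5α^2

Multiply in GF(7)[α]: (α^2 + 5α)·(α^2 + α) = α^4 + 6α^3 + 5α^2.
Reduced: α^4 + 6α^3 + 5α^2.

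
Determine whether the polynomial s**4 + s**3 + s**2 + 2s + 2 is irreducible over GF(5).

Write g(s) = s**4 + s**3 + s**2 + 2s + 2.
Check for roots in GF(5): g(0) = 2; g(1) = 2; g(2) = 4; g(3) = 0 → root; g(4) = 1.
g(3) = 0, so (s − 3) divides g(s); g is reducible.

No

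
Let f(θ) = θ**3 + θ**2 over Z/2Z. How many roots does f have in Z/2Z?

Evaluate at each of the 2 elements of Z/2Z:
f(0) = 0 → root; f(1) = 0 → root.
Roots: {0, 1}.

2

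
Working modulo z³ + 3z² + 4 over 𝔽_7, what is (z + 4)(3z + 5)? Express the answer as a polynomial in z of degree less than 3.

3z^2 + 3z + 6

Multiply in 𝔽_7[z]: (z + 4)·(3z + 5) = 3z² + 3z + 6.
Reduced: 3z² + 3z + 6.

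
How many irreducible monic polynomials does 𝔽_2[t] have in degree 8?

x^(2^8) − x is the product of all monic irreducibles of degree dividing 8; Möbius inversion gives N = (1/8) Σ μ(8/d)·2^d.
Divisors of 8: 1, 2, 4, 8; μ(8/d) for each: 0, 0, -1, 1.
Σ = − 2^4 + 2^8 = 240.
N = 240/8 = 30.

30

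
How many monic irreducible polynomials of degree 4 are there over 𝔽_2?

3

x^(2^4) − x is the product of all monic irreducibles of degree dividing 4; Möbius inversion gives N = (1/4) Σ μ(4/d)·2^d.
Divisors of 4: 1, 2, 4; μ(4/d) for each: 0, -1, 1.
Σ = − 2^2 + 2^4 = 12.
N = 12/4 = 3.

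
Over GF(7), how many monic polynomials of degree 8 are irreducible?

The number of monic irreducibles of degree 8 over GF(7) is (1/8)·Σ_{d∣8} μ(8/d) 7^d.
Divisors of 8: 1, 2, 4, 8; μ(8/d) for each: 0, 0, -1, 1.
Σ = − 7^4 + 7^8 = 5762400.
N = 5762400/8 = 720300.

720300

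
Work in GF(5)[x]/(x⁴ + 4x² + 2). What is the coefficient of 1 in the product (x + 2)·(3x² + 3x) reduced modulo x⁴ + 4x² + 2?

Multiply in GF(5)[x]: (x + 2)·(3x² + 3x) = 3x³ + 4x² + x.
Reduced: 3x³ + 4x² + x.

0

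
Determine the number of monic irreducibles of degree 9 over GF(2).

56

The number of monic irreducibles of degree 9 over GF(2) is (1/9)·Σ_{d∣9} μ(9/d) 2^d.
Divisors of 9: 1, 3, 9; μ(9/d) for each: 0, -1, 1.
Σ = − 2^3 + 2^9 = 504.
N = 504/9 = 56.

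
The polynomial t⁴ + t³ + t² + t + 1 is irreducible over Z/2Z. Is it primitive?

Write f(t) = t⁴ + t³ + t² + t + 1.
|GF(2^4)^×| = 2^4 − 1 = 15. Prime factorization: 15 = 3·5.
f is primitive ⇔ t has order 15 in GF(2)[t]/(f), i.e. t^(15/q) ≠ 1 for each prime q | 15.
t^(5) mod f = 1
t^(3) mod f = t³.
Since t^(5) = 1, the order of t divides 5 < 15; not primitive.

No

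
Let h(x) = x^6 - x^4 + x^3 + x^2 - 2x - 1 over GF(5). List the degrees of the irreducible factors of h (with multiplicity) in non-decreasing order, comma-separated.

Roots in GF(5): h(0) = 4; h(1) = 4; h(2) = 0 → root; h(3) = 2; h(4) = 1.
Linear factors from roots: (x - 2).
Complete factorization: h(x) = (x - 2)·(x^2 - 2)·(x^3 + 2x^2 + 1).
Factor degrees with multiplicity: 1 + 2 + 3 = 6.

1, 2, 3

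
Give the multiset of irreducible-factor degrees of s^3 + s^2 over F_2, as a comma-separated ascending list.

1, 1, 1

Write h(s) = s^3 + s^2.
Roots in F_2: h(0) = 0 → root; h(1) = 0 → root.
Linear factors from roots: (s), (s + 1).
Complete factorization: h(s) = (s + 1)·(s)^2.
Factor degrees with multiplicity: 1 + 1 + 1 = 3.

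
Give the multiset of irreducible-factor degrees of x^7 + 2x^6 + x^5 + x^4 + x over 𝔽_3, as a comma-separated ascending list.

1, 1, 1, 1, 3

Write h(x) = x^7 + 2x^6 + x^5 + x^4 + x.
Roots in 𝔽_3: h(0) = 0 → root; h(1) = 0 → root; h(2) = 0 → root.
Linear factors from roots: (x), (x + 2), (x + 1).
Complete factorization: h(x) = (x)·(x + 2)·(x + 1)^2·(x^3 + x^2 + x + 2).
Factor degrees with multiplicity: 1 + 1 + 1 + 1 + 3 = 7.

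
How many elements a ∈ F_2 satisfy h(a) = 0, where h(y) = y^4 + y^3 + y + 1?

1

Evaluate at each of the 2 elements of F_2:
h(0) = 1; h(1) = 0 → root.
Roots: {1}.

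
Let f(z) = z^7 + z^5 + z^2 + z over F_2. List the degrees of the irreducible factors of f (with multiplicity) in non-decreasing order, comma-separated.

1, 1, 2, 3

Roots in F_2: f(0) = 0 → root; f(1) = 0 → root.
Linear factors from roots: (z), (z + 1).
Complete factorization: f(z) = (z)·(z + 1)·(z^2 + z + 1)·(z^3 + z + 1).
Factor degrees with multiplicity: 1 + 1 + 2 + 3 = 7.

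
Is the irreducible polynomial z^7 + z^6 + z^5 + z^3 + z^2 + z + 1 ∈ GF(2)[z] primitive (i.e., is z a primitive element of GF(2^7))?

Write f(z) = z^7 + z^6 + z^5 + z^3 + z^2 + z + 1.
|GF(2^7)^×| = 2^7 − 1 = 127. Prime factorization: 127 = 127.
f is primitive ⇔ z has order 127 in GF(2)[z]/(f), i.e. z^(127/q) ≠ 1 for each prime q | 127.
z^(1) mod f = z.
None equal 1, so z has full order 127; f is primitive.

Yes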